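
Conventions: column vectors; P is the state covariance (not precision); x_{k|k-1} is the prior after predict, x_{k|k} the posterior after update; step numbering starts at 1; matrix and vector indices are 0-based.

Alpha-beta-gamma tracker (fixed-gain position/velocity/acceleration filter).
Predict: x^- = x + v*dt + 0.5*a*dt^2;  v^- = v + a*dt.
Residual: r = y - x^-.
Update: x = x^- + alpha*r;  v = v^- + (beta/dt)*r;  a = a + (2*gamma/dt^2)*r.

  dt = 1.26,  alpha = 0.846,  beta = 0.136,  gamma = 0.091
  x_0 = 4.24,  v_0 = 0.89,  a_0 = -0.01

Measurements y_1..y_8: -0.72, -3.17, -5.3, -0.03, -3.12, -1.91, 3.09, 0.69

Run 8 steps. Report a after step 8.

a_post = 1.3418

step 1: x_pred=5.3535  r=-6.0735  x^+=0.2153  v^+=0.2219  a^+=-0.7063
step 2: x_pred=-0.0658  r=-3.1042  x^+=-2.6919  v^+=-1.0031  a^+=-1.0621
step 3: x_pred=-4.7989  r=-0.5011  x^+=-5.2228  v^+=-2.3954  a^+=-1.1196
step 4: x_pred=-9.1298  r=9.0998  x^+=-1.4314  v^+=-2.8239  a^+=-0.0764
step 5: x_pred=-5.0501  r=1.9301  x^+=-3.4172  v^+=-2.7118  a^+=0.1449
step 6: x_pred=-6.7191  r=4.8091  x^+=-2.6506  v^+=-2.0101  a^+=0.6962
step 7: x_pred=-4.6307  r=7.7207  x^+=1.9010  v^+=-0.2996  a^+=1.5813
step 8: x_pred=2.7787  r=-2.0887  x^+=1.0117  v^+=1.4674  a^+=1.3418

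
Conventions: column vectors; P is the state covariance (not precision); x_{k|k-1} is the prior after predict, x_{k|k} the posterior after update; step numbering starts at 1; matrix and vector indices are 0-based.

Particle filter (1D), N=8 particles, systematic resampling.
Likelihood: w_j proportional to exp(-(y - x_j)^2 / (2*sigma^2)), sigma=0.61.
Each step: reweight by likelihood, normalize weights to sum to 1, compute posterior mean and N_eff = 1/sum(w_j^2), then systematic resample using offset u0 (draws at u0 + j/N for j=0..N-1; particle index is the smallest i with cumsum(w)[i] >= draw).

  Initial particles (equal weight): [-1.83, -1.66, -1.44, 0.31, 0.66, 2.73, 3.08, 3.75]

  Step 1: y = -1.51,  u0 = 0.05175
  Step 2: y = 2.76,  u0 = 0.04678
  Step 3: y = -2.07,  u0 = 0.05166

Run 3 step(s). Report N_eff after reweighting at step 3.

step 1: w=[0.3059, 0.3406, 0.3488, 0.0041, 0.0006, 0.0000, 0.0000, 0.0000]  mean=-1.6258  Neff=3.0189  idx=[0, 0, 0, 1, 1, 2, 2, 2]
step 2: w=[0.0031, 0.0031, 0.0031, 0.0245, 0.0245, 0.3138, 0.3138, 0.3138]  mean=-1.4545  Neff=3.3703  idx=[4, 5, 5, 6, 6, 6, 7, 7]
step 3: w=[0.1627, 0.1196, 0.1196, 0.1196, 0.1196, 0.1196, 0.1196, 0.1196]  mean=-1.4758  Neff=7.8975  idx=[0, 1, 2, 3, 4, 5, 6, 7]

N_eff = 7.8975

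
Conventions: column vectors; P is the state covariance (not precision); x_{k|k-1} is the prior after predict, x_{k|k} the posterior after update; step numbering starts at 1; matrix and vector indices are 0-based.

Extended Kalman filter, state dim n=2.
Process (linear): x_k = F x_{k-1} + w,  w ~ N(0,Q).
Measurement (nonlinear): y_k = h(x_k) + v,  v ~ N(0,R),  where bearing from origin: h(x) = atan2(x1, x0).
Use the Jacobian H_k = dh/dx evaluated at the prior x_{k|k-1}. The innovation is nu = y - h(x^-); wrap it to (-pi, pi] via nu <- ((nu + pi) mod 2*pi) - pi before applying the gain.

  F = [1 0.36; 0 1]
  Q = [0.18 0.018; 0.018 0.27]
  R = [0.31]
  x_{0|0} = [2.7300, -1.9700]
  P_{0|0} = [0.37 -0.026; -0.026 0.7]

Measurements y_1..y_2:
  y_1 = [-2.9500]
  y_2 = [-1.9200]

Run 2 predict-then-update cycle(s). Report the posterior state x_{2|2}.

x_post = [-0.4641, -3.5421]

step 1: x^-=[2.0208, -1.9700]  P^-=[0.6220 0.2440; 0.2440 0.9700]  H_jac=[0.2473 0.2537]  S=[0.4411]  K=[0.4891; 0.6947]  nu=[-2.1773]  x^+=[0.9558, -3.4827]  P^+=[0.5165 0.0941; 0.0941 0.7571]
step 2: x^-=[-0.2979, -3.4827]  P^-=[0.8623 0.3847; 0.3847 1.0271]  H_jac=[0.2851 -0.0244]  S=[0.3753]  K=[0.6299; 0.2254]  nu=[-0.2639]  x^+=[-0.4641, -3.5421]  P^+=[0.7134 0.3314; 0.3314 1.0080]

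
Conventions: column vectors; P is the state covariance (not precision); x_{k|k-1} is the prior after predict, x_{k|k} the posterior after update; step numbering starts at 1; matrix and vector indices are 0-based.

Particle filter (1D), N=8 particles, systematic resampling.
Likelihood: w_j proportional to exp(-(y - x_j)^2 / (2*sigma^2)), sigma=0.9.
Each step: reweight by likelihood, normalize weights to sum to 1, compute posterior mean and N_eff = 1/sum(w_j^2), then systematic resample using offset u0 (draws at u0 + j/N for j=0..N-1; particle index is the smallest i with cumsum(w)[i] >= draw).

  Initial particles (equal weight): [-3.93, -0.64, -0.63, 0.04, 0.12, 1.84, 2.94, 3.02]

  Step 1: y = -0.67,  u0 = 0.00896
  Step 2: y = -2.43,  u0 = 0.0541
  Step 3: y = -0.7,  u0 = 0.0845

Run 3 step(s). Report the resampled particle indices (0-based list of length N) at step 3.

resampled_idx = [0, 1, 2, 3, 4, 5, 6, 7]

step 1: w=[0.0004, 0.2911, 0.2909, 0.2133, 0.1981, 0.0060, 0.0001, 0.0001]  mean=-0.3274  Neff=3.9344  idx=[1, 1, 1, 2, 2, 3, 3, 4]
step 2: w=[0.1845, 0.1845, 0.1845, 0.1804, 0.1804, 0.0309, 0.0309, 0.0241]  mean=-0.5761  Neff=5.8941  idx=[0, 0, 1, 2, 3, 3, 4, 5]
step 3: w=[0.1297, 0.1297, 0.1297, 0.1297, 0.1296, 0.1296, 0.1296, 0.0927]  mean=-0.5731  Neff=7.9243  idx=[0, 1, 2, 3, 4, 5, 6, 7]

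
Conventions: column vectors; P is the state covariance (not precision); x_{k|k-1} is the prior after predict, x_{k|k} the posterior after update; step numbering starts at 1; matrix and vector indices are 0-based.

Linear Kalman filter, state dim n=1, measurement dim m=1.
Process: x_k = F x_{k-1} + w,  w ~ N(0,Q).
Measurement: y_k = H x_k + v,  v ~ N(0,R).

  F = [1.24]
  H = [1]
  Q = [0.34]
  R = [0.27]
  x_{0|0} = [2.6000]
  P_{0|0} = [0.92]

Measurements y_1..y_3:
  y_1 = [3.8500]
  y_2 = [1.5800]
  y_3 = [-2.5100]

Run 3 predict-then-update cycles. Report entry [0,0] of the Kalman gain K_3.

K[0,0] = 0.7032

step 1: x^-=[3.2240]  P^-=[1.7546]  S=[2.0246]  K=[0.8666]  nu=[0.6260]  x^+=[3.7665]  P^+=[0.2340]
step 2: x^-=[4.6705]  P^-=[0.6998]  S=[0.9698]  K=[0.7216]  nu=[-3.0905]  x^+=[2.4404]  P^+=[0.1948]
step 3: x^-=[3.0261]  P^-=[0.6396]  S=[0.9096]  K=[0.7032]  nu=[-5.5361]  x^+=[-0.8666]  P^+=[0.1899]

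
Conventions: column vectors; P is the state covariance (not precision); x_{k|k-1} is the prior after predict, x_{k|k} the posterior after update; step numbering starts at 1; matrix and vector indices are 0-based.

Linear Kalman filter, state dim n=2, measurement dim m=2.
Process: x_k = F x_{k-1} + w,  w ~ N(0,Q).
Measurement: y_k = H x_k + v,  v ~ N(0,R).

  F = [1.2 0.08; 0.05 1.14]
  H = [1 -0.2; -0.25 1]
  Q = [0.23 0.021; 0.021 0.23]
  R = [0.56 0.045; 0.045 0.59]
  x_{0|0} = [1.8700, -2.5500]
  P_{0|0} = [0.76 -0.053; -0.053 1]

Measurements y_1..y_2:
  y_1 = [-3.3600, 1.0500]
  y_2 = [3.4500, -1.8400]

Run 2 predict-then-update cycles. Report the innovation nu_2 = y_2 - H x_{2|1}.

step 1: x^-=[2.0400, -2.8135]  P^-=[1.3206 0.0851; 0.0851 1.5255]  S=[1.9076 -0.5009; -0.5009 2.1555]  K=[0.6960 0.0480; 0.0723 0.7147]  nu=[-5.9627, 4.3735]  x^+=[-1.8998, -0.1192]  P^+=[0.4251 0.1659; 0.1659 0.4664]
step 2: x^-=[-2.2894, -0.2309]  P^-=[0.8770 0.3167; 0.3167 0.8561]  S=[1.3446 -0.0129; -0.0129 1.3426]  K=[0.6059 0.0784; 0.1138 0.5798]  nu=[5.6932, -2.1815]  x^+=[0.9891, -0.8479]  P^+=[0.3764 0.1676; 0.1676 0.3891]

innov = [5.6932, -2.1815]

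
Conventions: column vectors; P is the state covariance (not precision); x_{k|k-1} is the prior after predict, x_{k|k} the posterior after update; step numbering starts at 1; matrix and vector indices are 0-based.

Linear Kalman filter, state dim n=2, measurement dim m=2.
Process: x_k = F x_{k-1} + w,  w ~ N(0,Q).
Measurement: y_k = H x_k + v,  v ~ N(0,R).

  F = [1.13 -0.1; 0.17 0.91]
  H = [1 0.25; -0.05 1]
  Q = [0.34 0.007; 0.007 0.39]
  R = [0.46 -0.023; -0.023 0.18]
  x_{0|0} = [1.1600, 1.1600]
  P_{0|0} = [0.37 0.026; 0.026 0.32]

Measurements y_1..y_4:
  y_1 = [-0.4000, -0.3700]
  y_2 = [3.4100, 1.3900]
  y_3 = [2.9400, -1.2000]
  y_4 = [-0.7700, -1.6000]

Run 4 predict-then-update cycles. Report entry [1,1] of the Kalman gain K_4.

step 1: x^-=[1.1948, 1.2528]  P^-=[0.8098 0.0753; 0.0753 0.6737]  S=[1.3495 0.1793; 0.1793 0.8482]  K=[0.6261 -0.0913; 0.0778 0.7734]  nu=[-1.9080, -1.5631]  x^+=[0.1429, -0.1046]  P^+=[0.2942 -0.0161; -0.0161 0.1366]
step 2: x^-=[0.1720, -0.0709]  P^-=[0.7206 0.0348; 0.0348 0.5066]  S=[1.2297 0.1020; 0.1020 0.6850]  K=[0.6007 -0.0913; 0.0710 0.7265]  nu=[3.2558, 1.4695]  x^+=[1.9935, 1.2280]  P^+=[0.2824 -0.0161; -0.0161 0.1283]
step 3: x^-=[2.1298, 1.4564]  P^-=[0.7056 0.0333; 0.0333 0.4995]  S=[1.2134 0.0994; 0.0994 0.6779]  K=[0.5957 -0.0903; 0.0710 0.7239]  nu=[0.4461, -2.5499]  x^+=[2.6259, -0.3578]  P^+=[0.2801 -0.0160; -0.0160 0.1279]
step 4: x^-=[3.0031, 0.1208]  P^-=[0.7025 0.0330; 0.0330 0.4990]  S=[1.2103 0.0993; 0.0993 0.6775]  K=[0.5947 -0.0902; 0.0710 0.7238]  nu=[-3.8033, -1.5706]  x^+=[0.8829, -1.2861]  P^+=[0.2796 -0.0159; -0.0159 0.1278]

K[1,1] = 0.7238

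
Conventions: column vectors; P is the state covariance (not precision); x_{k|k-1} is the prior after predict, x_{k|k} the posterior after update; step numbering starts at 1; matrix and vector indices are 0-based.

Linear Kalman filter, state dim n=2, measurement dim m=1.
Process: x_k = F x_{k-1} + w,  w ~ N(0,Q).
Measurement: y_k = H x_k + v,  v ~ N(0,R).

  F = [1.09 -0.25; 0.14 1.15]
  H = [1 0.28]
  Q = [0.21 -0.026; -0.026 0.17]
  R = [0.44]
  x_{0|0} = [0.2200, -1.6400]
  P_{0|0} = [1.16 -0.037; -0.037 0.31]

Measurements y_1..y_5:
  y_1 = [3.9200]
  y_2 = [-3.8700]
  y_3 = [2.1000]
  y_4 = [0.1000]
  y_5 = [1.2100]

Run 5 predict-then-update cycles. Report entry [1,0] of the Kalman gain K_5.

step 1: x^-=[0.6498, -1.8552]  P^-=[1.6277 0.0168; 0.0168 0.5908]  S=[2.1235]  K=[0.7688; 0.0858]  nu=[3.7897]  x^+=[3.5631, -1.5300]  P^+=[0.3728 -0.1233; -0.1233 0.5752]
step 2: x^-=[4.2663, -1.2606]  P^-=[0.7560 -0.2847; -0.2847 0.8983]  S=[1.1070]  K=[0.6109; -0.0300]  nu=[-7.7833]  x^+=[-0.4888, -1.0273]  P^+=[0.3428 -0.2644; -0.2644 0.8973]
step 3: x^-=[-0.2759, -1.2499]  P^-=[0.8175 -0.5538; -0.5538 1.2782]  S=[1.0476]  K=[0.6324; -0.1870]  nu=[2.7259]  x^+=[1.4478, -1.7597]  P^+=[0.3986 -0.4299; -0.4299 1.2416]
step 4: x^-=[2.0180, -1.8210]  P^-=[0.9955 -0.8460; -0.8460 1.6813]  S=[1.0936]  K=[0.6937; -0.3431]  nu=[-1.4082]  x^+=[1.0412, -1.3378]  P^+=[0.4692 -0.5857; -0.5857 1.5526]
step 5: x^-=[1.4693, -1.3927]  P^-=[1.1837 -1.1144; -1.1144 2.0439]  S=[1.1599]  K=[0.7515; -0.4674]  nu=[0.1306]  x^+=[1.5675, -1.4538]  P^+=[0.5286 -0.7070; -0.7070 1.7905]

K[1,0] = -0.4674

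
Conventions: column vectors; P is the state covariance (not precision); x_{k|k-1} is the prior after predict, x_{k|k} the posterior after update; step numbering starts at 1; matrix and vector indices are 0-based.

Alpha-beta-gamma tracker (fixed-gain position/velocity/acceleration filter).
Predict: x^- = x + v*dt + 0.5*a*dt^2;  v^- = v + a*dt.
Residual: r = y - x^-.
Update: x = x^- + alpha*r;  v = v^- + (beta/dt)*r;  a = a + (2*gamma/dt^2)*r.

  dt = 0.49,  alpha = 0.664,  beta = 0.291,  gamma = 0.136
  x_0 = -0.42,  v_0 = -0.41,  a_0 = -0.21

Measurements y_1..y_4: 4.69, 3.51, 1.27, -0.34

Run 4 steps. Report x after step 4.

x_post = 1.3202

step 1: x_pred=-0.6461  r=5.3361  x^+=2.8971  v^+=2.6561  a^+=5.8351
step 2: x_pred=4.8991  r=-1.3891  x^+=3.9767  v^+=4.6904  a^+=4.2615
step 3: x_pred=6.7866  r=-5.5166  x^+=3.1236  v^+=3.5023  a^+=-1.9881
step 4: x_pred=4.6010  r=-4.9410  x^+=1.3202  v^+=-0.4062  a^+=-7.5856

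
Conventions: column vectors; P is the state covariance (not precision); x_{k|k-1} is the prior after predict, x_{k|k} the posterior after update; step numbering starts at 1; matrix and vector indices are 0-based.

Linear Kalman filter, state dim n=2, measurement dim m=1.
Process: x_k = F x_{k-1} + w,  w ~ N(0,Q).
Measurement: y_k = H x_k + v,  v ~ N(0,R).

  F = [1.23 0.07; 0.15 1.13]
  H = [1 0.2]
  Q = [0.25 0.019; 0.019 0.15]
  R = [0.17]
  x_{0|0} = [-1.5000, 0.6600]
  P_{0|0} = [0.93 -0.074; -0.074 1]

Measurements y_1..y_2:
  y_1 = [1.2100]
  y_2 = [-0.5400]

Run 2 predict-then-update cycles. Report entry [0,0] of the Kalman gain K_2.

K[0,0] = 0.6951

step 1: x^-=[-1.7988, 0.5208]  P^-=[1.6492 0.1661; 0.1661 1.4227]  S=[1.9425]  K=[0.8661; 0.2320]  nu=[2.9046]  x^+=[0.7169, 1.1946]  P^+=[0.1921 -0.2242; -0.2242 1.3182]
step 2: x^-=[0.9654, 1.4574]  P^-=[0.5084 -0.1553; -0.1553 1.7615]  S=[0.6868]  K=[0.6951; 0.2869]  nu=[-1.7969]  x^+=[-0.2836, 0.9419]  P^+=[0.1766 -0.2922; -0.2922 1.7050]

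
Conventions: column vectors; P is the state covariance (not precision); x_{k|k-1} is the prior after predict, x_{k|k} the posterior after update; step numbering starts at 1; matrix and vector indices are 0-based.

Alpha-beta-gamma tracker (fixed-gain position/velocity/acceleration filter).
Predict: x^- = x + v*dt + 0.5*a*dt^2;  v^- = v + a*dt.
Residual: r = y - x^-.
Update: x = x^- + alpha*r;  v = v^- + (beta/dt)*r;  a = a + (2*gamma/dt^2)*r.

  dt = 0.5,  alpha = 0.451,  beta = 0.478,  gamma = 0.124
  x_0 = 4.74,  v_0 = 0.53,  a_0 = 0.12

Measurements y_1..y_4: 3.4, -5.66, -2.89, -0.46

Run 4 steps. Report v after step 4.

v_post = -4.0362

step 1: x_pred=5.0200  r=-1.6200  x^+=4.2894  v^+=-0.9587  a^+=-1.4870
step 2: x_pred=3.6241  r=-9.2841  x^+=-0.5630  v^+=-10.5779  a^+=-10.6969
step 3: x_pred=-7.1891  r=4.2991  x^+=-5.2502  v^+=-11.8164  a^+=-6.4322
step 4: x_pred=-11.9624  r=11.5024  x^+=-6.7748  v^+=-4.0362  a^+=4.9782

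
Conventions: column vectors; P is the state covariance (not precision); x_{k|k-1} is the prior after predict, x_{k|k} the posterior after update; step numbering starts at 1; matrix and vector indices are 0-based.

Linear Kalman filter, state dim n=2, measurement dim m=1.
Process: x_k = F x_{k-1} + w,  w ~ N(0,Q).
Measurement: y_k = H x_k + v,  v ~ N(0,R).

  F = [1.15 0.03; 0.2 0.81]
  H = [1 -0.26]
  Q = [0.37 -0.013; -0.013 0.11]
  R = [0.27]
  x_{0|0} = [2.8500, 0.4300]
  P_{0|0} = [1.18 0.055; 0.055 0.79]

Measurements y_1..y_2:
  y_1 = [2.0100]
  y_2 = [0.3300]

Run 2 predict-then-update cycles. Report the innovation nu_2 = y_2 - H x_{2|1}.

step 1: x^-=[3.2904, 0.9183]  P^-=[1.9351 0.3292; 0.3292 0.6933]  S=[2.0808]  K=[0.8888; 0.0716]  nu=[-1.0416]  x^+=[2.3645, 0.8438]  P^+=[0.2912 0.1968; 0.1968 0.6827]
step 2: x^-=[2.7445, 1.1564]  P^-=[0.7693 0.2551; 0.2551 0.6333]  S=[0.9494]  K=[0.7404; 0.0952]  nu=[-2.1139]  x^+=[1.1795, 0.9551]  P^+=[0.2488 0.1881; 0.1881 0.6247]

innov = [-2.1139]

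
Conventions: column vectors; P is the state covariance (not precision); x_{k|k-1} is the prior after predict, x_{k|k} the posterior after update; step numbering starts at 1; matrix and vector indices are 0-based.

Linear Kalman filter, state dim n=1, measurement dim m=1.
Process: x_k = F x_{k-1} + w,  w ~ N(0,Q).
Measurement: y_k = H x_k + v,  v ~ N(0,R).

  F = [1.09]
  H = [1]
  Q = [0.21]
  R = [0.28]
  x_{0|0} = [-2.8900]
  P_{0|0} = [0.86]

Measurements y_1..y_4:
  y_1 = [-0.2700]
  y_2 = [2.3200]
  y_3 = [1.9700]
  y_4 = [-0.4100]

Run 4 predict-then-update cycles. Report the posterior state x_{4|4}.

step 1: x^-=[-3.1501]  P^-=[1.2318]  S=[1.5118]  K=[0.8148]  nu=[2.8801]  x^+=[-0.8034]  P^+=[0.2281]
step 2: x^-=[-0.8757]  P^-=[0.4811]  S=[0.7611]  K=[0.6321]  nu=[3.1957]  x^+=[1.1443]  P^+=[0.1770]
step 3: x^-=[1.2472]  P^-=[0.4203]  S=[0.7003]  K=[0.6002]  nu=[0.7228]  x^+=[1.6810]  P^+=[0.1680]
step 4: x^-=[1.8323]  P^-=[0.4097]  S=[0.6897]  K=[0.5940]  nu=[-2.2423]  x^+=[0.5004]  P^+=[0.1663]

x_post = [0.5004]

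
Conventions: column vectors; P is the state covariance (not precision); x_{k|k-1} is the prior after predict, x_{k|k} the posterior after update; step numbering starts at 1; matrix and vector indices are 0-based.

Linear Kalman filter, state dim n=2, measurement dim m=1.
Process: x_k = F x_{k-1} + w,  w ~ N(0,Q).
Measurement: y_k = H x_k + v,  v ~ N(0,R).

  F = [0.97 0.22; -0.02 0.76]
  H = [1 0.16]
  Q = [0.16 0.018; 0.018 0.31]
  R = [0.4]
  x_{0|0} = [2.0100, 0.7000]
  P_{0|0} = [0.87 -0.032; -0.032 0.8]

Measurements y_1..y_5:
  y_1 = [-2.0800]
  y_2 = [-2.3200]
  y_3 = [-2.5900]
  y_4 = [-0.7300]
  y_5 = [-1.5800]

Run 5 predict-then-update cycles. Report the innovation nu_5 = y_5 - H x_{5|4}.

step 1: x^-=[2.1037, 0.4918]  P^-=[1.0036 0.1114; 0.1114 0.7734]  S=[1.4591]  K=[0.7001; 0.1612]  nu=[-4.2624]  x^+=[-0.8803, -0.1952]  P^+=[0.2885 -0.0532; -0.0532 0.7355]
step 2: x^-=[-0.8968, -0.1308]  P^-=[0.4444 0.0964; 0.0964 0.7366]  S=[0.8941]  K=[0.5143; 0.2396]  nu=[-1.4023]  x^+=[-1.6180, -0.4668]  P^+=[0.2079 -0.0138; -0.0138 0.6852]
step 3: x^-=[-1.6721, -0.3224]  P^-=[0.3829 0.1184; 0.1184 0.7063]  S=[0.8389]  K=[0.4790; 0.2759]  nu=[-0.8663]  x^+=[-2.0871, -0.5614]  P^+=[0.1904 0.0076; 0.0076 0.6424]
step 4: x^-=[-2.1480, -0.3849]  P^-=[0.3735 0.1273; 0.1273 0.6809]  S=[0.8316]  K=[0.4736; 0.2840]  nu=[1.4796]  x^+=[-1.4473, 0.0353]  P^+=[0.1870 0.0154; 0.0154 0.6138]
step 5: x^-=[-1.3961, 0.0558]  P^-=[0.3722 0.1283; 0.1283 0.6642]  S=[0.8303]  K=[0.4730; 0.2825]  nu=[-0.1928]  x^+=[-1.4873, 0.0013]  P^+=[0.1864 0.0173; 0.0173 0.5979]

innov = [-0.1928]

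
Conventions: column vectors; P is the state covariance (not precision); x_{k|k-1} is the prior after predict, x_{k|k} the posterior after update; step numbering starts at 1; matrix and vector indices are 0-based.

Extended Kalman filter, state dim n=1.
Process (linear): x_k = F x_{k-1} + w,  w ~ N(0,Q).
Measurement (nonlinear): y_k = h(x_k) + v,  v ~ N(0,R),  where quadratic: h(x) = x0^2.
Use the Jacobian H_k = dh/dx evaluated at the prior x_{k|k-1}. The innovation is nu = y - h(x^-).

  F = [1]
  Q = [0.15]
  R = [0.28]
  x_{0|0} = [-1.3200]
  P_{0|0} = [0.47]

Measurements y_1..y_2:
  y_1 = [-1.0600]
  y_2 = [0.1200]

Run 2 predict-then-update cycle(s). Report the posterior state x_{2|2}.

step 1: x^-=[-1.3200]  P^-=[0.6200]  H_jac=[-2.6400]  S=[4.6012]  K=[-0.3557]  nu=[-2.8024]  x^+=[-0.3231]  P^+=[0.0377]
step 2: x^-=[-0.3231]  P^-=[0.1877]  H_jac=[-0.6462]  S=[0.3584]  K=[-0.3385]  nu=[0.0156]  x^+=[-0.3284]  P^+=[0.1467]

x_post = [-0.3284]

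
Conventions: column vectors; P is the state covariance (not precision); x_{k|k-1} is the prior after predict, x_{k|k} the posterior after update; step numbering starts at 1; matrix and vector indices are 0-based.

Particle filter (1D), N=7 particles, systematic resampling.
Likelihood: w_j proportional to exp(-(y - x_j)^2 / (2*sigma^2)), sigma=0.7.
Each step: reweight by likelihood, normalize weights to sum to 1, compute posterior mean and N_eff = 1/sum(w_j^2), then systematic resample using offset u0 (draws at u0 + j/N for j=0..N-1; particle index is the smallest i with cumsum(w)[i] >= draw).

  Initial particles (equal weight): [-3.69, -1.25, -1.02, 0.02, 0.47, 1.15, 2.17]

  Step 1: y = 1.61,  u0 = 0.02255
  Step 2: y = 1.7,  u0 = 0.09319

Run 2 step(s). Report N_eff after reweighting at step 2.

N_eff = 5.6304

step 1: w=[0.0000, 0.0001, 0.0005, 0.0404, 0.1417, 0.4299, 0.3874]  mean=1.4018  Neff=2.8042  idx=[3, 4, 5, 5, 5, 6, 6]
step 2: w=[0.0138, 0.0525, 0.1805, 0.1805, 0.1805, 0.1961, 0.1961]  mean=1.4989  Neff=5.6304  idx=[2, 2, 3, 4, 5, 6, 6]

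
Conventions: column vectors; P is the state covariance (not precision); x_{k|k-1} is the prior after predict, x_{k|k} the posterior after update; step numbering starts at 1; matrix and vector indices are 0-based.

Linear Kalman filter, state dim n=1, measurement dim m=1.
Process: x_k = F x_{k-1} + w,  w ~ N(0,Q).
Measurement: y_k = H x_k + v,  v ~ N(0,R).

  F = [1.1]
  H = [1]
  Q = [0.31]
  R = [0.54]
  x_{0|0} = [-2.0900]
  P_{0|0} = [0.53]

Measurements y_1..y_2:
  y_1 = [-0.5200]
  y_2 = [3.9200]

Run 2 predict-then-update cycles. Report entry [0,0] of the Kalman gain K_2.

step 1: x^-=[-2.2990]  P^-=[0.9513]  S=[1.4913]  K=[0.6379]  nu=[1.7790]  x^+=[-1.1642]  P^+=[0.3445]
step 2: x^-=[-1.2806]  P^-=[0.7268]  S=[1.2668]  K=[0.5737]  nu=[5.2006]  x^+=[1.7031]  P^+=[0.3098]

K[0,0] = 0.5737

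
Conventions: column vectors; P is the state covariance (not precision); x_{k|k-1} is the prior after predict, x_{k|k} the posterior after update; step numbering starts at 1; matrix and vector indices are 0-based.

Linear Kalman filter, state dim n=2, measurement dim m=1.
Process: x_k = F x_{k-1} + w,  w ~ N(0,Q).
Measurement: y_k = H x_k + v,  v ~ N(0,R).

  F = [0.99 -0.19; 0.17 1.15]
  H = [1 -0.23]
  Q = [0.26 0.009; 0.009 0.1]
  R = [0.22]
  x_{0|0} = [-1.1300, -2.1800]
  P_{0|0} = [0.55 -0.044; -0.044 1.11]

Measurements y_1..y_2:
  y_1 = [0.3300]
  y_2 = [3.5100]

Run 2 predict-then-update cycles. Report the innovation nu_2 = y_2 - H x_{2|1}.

innov = [2.5862]

step 1: x^-=[-0.7045, -2.6991]  P^-=[0.8557 -0.1896; -0.1896 1.5667]  S=[1.2458]  K=[0.7219; -0.4415]  nu=[0.4137]  x^+=[-0.4059, -2.8817]  P^+=[0.2065 0.2074; 0.2074 1.3239]
step 2: x^-=[0.1457, -3.3830]  P^-=[0.4322 -0.0161; -0.0161 1.9379]  S=[0.7621]  K=[0.5719; -0.6060]  nu=[2.5862]  x^+=[1.6249, -4.9502]  P^+=[0.1829 0.2480; 0.2480 1.6580]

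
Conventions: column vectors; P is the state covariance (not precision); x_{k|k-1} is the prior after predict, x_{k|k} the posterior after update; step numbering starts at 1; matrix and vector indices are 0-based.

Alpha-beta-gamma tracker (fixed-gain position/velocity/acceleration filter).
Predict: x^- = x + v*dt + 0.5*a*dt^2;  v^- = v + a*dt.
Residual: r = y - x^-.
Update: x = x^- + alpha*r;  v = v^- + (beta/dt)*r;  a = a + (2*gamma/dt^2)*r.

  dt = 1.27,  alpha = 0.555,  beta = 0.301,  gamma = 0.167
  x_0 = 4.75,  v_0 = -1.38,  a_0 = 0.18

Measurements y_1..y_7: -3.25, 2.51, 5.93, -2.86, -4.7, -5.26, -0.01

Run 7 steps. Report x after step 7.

x_post = -2.6094

step 1: x_pred=3.1426  r=-6.3926  x^+=-0.4053  v^+=-2.6665  a^+=-1.1438
step 2: x_pred=-4.7141  r=7.2241  x^+=-0.7047  v^+=-2.4069  a^+=0.3522
step 3: x_pred=-3.4775  r=9.4075  x^+=1.7437  v^+=0.2700  a^+=2.3003
step 4: x_pred=3.9417  r=-6.8017  x^+=0.1668  v^+=1.5794  a^+=0.8918
step 5: x_pred=2.8918  r=-7.5918  x^+=-1.3217  v^+=0.9127  a^+=-0.6803
step 6: x_pred=-0.7112  r=-4.5488  x^+=-3.2358  v^+=-1.0294  a^+=-1.6223
step 7: x_pred=-5.8514  r=5.8414  x^+=-2.6094  v^+=-1.7052  a^+=-0.4126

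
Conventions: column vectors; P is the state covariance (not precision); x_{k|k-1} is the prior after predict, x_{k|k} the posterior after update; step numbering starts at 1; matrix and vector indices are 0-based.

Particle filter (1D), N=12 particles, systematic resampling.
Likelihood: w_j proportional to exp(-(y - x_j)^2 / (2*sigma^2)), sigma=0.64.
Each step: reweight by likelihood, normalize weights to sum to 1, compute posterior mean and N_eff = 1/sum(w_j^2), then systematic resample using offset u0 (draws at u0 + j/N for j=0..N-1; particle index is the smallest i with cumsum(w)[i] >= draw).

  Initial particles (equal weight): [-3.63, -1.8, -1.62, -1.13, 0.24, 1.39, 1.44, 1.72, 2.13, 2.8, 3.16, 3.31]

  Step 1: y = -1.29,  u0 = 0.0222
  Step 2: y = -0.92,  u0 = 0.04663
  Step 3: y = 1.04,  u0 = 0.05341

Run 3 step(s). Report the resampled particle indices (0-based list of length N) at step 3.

step 1: w=[0.0005, 0.2766, 0.3327, 0.3683, 0.0218, 0.0001, 0.0000, 0.0000, 0.0000, 0.0000, 0.0000, 0.0000]  mean=-1.4494  Neff=3.0929  idx=[1, 1, 1, 1, 2, 2, 2, 2, 3, 3, 3, 3]
step 2: w=[0.0515, 0.0515, 0.0515, 0.0515, 0.0729, 0.0729, 0.0729, 0.0729, 0.1256, 0.1256, 0.1256, 0.1256]  mean=-1.4109  Neff=10.5295  idx=[0, 2, 4, 5, 6, 7, 8, 9, 9, 10, 11, 11]
step 3: w=[0.0027, 0.0027, 0.0089, 0.0089, 0.0089, 0.0089, 0.1599, 0.1599, 0.1599, 0.1599, 0.1599, 0.1599]  mean=-1.1510  Neff=6.5084  idx=[6, 6, 7, 7, 8, 8, 9, 9, 10, 10, 11, 11]

resampled_idx = [6, 6, 7, 7, 8, 8, 9, 9, 10, 10, 11, 11]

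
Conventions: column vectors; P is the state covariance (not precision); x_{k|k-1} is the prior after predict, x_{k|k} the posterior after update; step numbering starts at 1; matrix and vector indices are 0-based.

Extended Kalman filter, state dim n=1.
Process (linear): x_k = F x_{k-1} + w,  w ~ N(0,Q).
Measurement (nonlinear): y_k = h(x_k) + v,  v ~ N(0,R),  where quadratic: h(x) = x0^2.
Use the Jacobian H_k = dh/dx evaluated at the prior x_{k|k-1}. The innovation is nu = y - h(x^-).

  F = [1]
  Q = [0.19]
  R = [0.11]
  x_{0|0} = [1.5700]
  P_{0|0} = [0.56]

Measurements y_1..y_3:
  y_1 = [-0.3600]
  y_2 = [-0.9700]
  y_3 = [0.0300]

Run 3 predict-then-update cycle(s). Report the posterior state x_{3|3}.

x_post = [-0.1360]

step 1: x^-=[1.5700]  P^-=[0.7500]  H_jac=[3.1400]  S=[7.5047]  K=[0.3138]  nu=[-2.8249]  x^+=[0.6835]  P^+=[0.0110]
step 2: x^-=[0.6835]  P^-=[0.2010]  H_jac=[1.3671]  S=[0.4856]  K=[0.5658]  nu=[-1.4372]  x^+=[-0.1296]  P^+=[0.0455]
step 3: x^-=[-0.1296]  P^-=[0.2355]  H_jac=[-0.2593]  S=[0.1258]  K=[-0.4853]  nu=[0.0132]  x^+=[-0.1360]  P^+=[0.2059]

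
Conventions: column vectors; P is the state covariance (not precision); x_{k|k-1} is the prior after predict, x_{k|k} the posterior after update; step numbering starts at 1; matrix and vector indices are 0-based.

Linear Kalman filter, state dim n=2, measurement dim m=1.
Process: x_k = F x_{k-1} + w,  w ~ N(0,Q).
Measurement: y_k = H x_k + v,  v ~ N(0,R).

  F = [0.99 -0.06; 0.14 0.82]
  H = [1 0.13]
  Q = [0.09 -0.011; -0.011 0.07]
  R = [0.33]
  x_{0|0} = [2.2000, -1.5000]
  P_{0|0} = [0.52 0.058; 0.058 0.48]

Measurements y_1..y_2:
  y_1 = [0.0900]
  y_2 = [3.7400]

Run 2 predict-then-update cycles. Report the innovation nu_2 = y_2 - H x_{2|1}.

step 1: x^-=[2.2680, -0.9220]  P^-=[0.5945 0.0841; 0.0841 0.4163]  S=[0.9534]  K=[0.6350; 0.1449]  nu=[-2.0581]  x^+=[0.9610, -1.2203]  P^+=[0.2100 -0.0037; -0.0037 0.3962]
step 2: x^-=[1.0246, -0.8661]  P^-=[0.2977 -0.0043; -0.0043 0.3397]  S=[0.6323]  K=[0.4699; 0.0630]  nu=[2.8279]  x^+=[2.3536, -0.6880]  P^+=[0.1581 -0.0231; -0.0231 0.3372]

innov = [2.8279]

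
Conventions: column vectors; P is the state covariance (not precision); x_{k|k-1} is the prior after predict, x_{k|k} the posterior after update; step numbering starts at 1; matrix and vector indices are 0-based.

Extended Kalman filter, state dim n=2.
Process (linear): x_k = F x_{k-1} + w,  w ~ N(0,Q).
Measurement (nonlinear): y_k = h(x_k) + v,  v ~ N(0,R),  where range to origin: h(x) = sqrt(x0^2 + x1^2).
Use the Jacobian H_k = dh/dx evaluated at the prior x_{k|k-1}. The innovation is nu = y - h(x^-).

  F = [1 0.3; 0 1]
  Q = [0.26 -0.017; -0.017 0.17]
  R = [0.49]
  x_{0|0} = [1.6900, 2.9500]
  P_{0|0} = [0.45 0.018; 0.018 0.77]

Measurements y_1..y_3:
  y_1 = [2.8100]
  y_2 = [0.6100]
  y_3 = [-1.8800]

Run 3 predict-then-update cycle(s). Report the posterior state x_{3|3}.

step 1: x^-=[2.5750, 2.9500]  P^-=[0.7901 0.2320; 0.2320 0.9400]  H_jac=[0.6576 0.7534]  S=[1.5950]  K=[0.4353; 0.5396]  nu=[-1.1058]  x^+=[2.0936, 2.3533]  P^+=[0.4878 -0.1427; -0.1427 0.4755]
step 2: x^-=[2.7996, 2.3533]  P^-=[0.7050 -0.0170; -0.0170 0.6455]  H_jac=[0.7655 0.6435]  S=[1.1536]  K=[0.4583; 0.3488]  nu=[-3.0473]  x^+=[1.4030, 1.2905]  P^+=[0.4627 -0.2014; -0.2014 0.5052]
step 3: x^-=[1.7901, 1.2905]  P^-=[0.6473 -0.0669; -0.0669 0.6752]  H_jac=[0.8112 0.5848]  S=[1.0834]  K=[0.4486; 0.3144]  nu=[-4.0868]  x^+=[-0.0431, 0.0056]  P^+=[0.4293 -0.2197; -0.2197 0.5681]

x_post = [-0.0431, 0.0056]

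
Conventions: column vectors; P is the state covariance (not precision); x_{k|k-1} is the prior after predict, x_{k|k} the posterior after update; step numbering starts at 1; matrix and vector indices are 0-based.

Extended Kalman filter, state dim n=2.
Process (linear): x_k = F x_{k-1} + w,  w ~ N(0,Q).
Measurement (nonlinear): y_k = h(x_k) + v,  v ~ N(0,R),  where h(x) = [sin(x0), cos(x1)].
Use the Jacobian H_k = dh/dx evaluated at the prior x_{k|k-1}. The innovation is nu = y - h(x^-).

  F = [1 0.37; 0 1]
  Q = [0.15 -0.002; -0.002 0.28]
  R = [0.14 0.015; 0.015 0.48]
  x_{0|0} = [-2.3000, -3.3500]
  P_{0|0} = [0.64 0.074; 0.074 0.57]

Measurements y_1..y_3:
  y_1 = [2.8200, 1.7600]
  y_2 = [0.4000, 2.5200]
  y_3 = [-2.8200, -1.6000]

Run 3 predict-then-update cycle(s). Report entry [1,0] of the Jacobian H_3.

H_jac[1,0] = 0.0000

step 1: x^-=[-3.5395, -3.3500]  P^-=[0.9228 0.2829; 0.2829 0.8500]  H_jac=[-0.9219 0.0000; 0.0000 -0.2069]  S=[0.9242 0.0690; 0.0690 0.5164]  K=[-0.9212 0.0097; -0.2593 -0.3059]  nu=[2.4325, 2.7384]  x^+=[-5.7538, -4.8186]  P^+=[0.1397 0.0444; 0.0444 0.7286]
step 2: x^-=[-7.5367, -4.8186]  P^-=[0.4223 0.3119; 0.3119 1.0086]  H_jac=[0.3120 0.0000; 0.0000 -0.9944]  S=[0.1811 -0.0818; -0.0818 1.4772]  K=[0.6490 -0.1740; 0.2368 -0.6658]  nu=[1.3501, 2.4140]  x^+=[-7.0806, -6.1062]  P^+=[0.2828 0.0742; 0.0742 0.3178]
step 3: x^-=[-9.3399, -6.1062]  P^-=[0.5312 0.1898; 0.1898 0.5978]  H_jac=[-0.9964 0.0000; 0.0000 -0.1761]  S=[0.6674 0.0483; 0.0483 0.4985]  K=[-0.7938 0.0099; -0.2700 -0.1850]  nu=[-2.7352, -2.5844]  x^+=[-7.1942, -4.8895]  P^+=[0.1114 0.0407; 0.0407 0.5273]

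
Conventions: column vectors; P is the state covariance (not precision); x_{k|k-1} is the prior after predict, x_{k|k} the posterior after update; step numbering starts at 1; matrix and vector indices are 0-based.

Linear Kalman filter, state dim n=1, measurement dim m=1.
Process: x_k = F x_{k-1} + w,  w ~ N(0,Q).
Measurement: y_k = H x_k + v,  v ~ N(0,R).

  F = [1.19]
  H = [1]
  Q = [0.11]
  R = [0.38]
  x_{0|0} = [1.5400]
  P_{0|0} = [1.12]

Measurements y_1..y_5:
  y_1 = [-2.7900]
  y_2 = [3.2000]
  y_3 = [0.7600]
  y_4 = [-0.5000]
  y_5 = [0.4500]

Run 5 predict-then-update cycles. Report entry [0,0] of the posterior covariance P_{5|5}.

P_post[0,0] = 0.1911

step 1: x^-=[1.8326]  P^-=[1.6960]  S=[2.0760]  K=[0.8170]  nu=[-4.6226]  x^+=[-1.9439]  P^+=[0.3104]
step 2: x^-=[-2.3132]  P^-=[0.5496]  S=[0.9296]  K=[0.5912]  nu=[5.5132]  x^+=[0.9464]  P^+=[0.2247]
step 3: x^-=[1.1262]  P^-=[0.4282]  S=[0.8082]  K=[0.5298]  nu=[-0.3662]  x^+=[0.9322]  P^+=[0.2013]
step 4: x^-=[1.1093]  P^-=[0.3951]  S=[0.7751]  K=[0.5097]  nu=[-1.6093]  x^+=[0.2890]  P^+=[0.1937]
step 5: x^-=[0.3439]  P^-=[0.3843]  S=[0.7643]  K=[0.5028]  nu=[0.1061]  x^+=[0.3972]  P^+=[0.1911]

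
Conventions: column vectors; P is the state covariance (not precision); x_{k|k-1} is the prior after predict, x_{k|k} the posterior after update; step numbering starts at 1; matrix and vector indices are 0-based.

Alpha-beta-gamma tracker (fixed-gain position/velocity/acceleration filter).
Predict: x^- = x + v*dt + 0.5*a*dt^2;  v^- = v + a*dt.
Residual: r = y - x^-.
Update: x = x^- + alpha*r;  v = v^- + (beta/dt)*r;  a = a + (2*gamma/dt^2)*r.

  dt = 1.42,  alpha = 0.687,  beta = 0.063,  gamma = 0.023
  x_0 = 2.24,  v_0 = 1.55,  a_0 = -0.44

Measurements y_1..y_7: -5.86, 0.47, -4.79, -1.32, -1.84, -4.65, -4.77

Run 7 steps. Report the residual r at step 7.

resid = 5.5568

step 1: x_pred=3.9974  r=-9.8574  x^+=-2.7746  v^+=0.4879  a^+=-0.6649
step 2: x_pred=-2.7522  r=3.2222  x^+=-0.5385  v^+=-0.3133  a^+=-0.5914
step 3: x_pred=-1.5797  r=-3.2103  x^+=-3.7852  v^+=-1.2955  a^+=-0.6646
step 4: x_pred=-6.2948  r=4.9748  x^+=-2.8771  v^+=-2.0185  a^+=-0.5511
step 5: x_pred=-6.2990  r=4.4590  x^+=-3.2357  v^+=-2.6033  a^+=-0.4494
step 6: x_pred=-7.3854  r=2.7354  x^+=-5.5062  v^+=-3.1200  a^+=-0.3870
step 7: x_pred=-10.3268  r=5.5568  x^+=-6.5093  v^+=-3.4230  a^+=-0.2602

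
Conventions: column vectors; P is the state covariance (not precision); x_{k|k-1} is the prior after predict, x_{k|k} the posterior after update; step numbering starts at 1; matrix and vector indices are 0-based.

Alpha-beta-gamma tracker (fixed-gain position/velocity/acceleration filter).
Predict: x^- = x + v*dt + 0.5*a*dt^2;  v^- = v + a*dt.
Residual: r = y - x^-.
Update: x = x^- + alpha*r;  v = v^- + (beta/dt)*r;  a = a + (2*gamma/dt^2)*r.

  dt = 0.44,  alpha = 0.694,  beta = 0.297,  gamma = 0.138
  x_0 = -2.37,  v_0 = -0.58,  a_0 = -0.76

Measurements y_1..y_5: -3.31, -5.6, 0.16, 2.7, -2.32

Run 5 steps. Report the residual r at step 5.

resid = -7.1713

step 1: x_pred=-2.6988  r=-0.6112  x^+=-3.1230  v^+=-1.3270  a^+=-1.6314
step 2: x_pred=-3.8648  r=-1.7352  x^+=-5.0690  v^+=-3.2161  a^+=-4.1052
step 3: x_pred=-6.8815  r=7.0415  x^+=-1.9947  v^+=-0.2694  a^+=5.9333
step 4: x_pred=-1.5389  r=4.2389  x^+=1.4029  v^+=5.2025  a^+=11.9763
step 5: x_pred=4.8513  r=-7.1713  x^+=-0.1256  v^+=5.6314  a^+=1.7527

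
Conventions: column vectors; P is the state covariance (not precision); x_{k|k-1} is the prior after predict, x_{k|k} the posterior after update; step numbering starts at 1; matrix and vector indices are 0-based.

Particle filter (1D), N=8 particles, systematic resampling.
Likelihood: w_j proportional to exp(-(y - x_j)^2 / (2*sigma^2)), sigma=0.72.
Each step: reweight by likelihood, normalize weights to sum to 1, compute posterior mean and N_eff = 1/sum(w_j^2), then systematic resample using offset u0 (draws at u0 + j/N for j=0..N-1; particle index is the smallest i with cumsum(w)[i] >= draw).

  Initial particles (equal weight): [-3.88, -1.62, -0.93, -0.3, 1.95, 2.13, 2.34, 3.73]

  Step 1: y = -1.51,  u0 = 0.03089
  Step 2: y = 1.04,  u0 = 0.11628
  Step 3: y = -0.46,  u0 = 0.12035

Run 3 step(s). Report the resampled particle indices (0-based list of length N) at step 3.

step 1: w=[0.0023, 0.5044, 0.3690, 0.1243, 0.0000, 0.0000, 0.0000, 0.0000]  mean=-1.2064  Neff=2.4627  idx=[1, 1, 1, 1, 2, 2, 2, 3]
step 2: w=[0.0043, 0.0043, 0.0043, 0.0043, 0.0938, 0.0938, 0.0938, 0.7013]  mean=-0.5001  Neff=1.9296  idx=[5, 6, 7, 7, 7, 7, 7, 7]
step 3: w=[0.1082, 0.1082, 0.1306, 0.1306, 0.1306, 0.1306, 0.1306, 0.1306]  mean=-0.4363  Neff=7.9520  idx=[1, 2, 3, 4, 5, 6, 7, 7]

resampled_idx = [1, 2, 3, 4, 5, 6, 7, 7]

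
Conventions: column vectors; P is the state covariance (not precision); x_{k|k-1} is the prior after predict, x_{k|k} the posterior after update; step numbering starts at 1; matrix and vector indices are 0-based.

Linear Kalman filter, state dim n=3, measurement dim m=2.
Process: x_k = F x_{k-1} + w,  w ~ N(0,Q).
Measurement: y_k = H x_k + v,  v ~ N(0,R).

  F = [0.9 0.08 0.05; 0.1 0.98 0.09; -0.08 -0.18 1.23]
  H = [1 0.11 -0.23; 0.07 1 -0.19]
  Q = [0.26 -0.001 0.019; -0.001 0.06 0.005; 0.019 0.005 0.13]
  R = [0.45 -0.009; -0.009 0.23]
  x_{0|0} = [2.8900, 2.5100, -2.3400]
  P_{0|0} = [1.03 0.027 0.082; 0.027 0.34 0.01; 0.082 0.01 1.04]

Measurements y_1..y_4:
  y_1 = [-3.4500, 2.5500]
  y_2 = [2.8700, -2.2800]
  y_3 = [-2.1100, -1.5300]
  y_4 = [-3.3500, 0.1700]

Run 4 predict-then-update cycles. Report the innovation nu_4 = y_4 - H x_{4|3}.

step 1: x^-=[2.6848, 2.5382, -3.5612]  P^-=[1.1104 0.1547 0.0907; 0.1547 0.4138 0.0707; 0.0907 0.0707 1.7012]  S=[1.6442 0.3080; 0.3080 0.7030]  K=[0.6708 0.0122; 0.0025 0.5838; -0.1225 -0.2965]  nu=[-7.2331, -0.8528]  x^+=[-2.1772, 2.0223, -2.4220]  P^+=[0.3656 0.0263 0.2901; 0.0263 0.1733 0.2152; 0.2901 0.2152 1.5924]
step 2: x^-=[-1.9188, 1.5461, -3.1689]  P^-=[0.5928 0.1131 0.4229; 0.1131 0.2913 0.4347; 0.4229 0.4347 2.3954]  S=[0.9814 0.0870; 0.0870 0.4501]  K=[0.5118 0.0661; 0.0034 0.4806; -0.0850 0.0368]  nu=[3.8899, -4.2939]  x^+=[-0.2118, -0.5044, -3.6576]  P^+=[0.3279 0.0757 0.4634; 0.0757 0.1870 0.4306; 0.4634 0.4306 2.3883]
step 3: x^-=[-0.4139, -0.8447, -4.3911]  P^-=[0.5888 0.1853 0.6764; 0.1853 0.3614 0.7922; 0.6764 0.7922 3.4717]  S=[0.9164 0.0723; 0.0723 0.4265]  K=[0.4834 0.1479; 0.0055 0.5239; -0.0724 0.4340]  nu=[-2.6131, -1.4906]  x^+=[-1.8975, -1.6399, -4.8489]  P^+=[0.3551 0.1315 0.6667; 0.1315 0.2439 0.6981; 0.6667 0.6981 3.3911]
step 4: x^-=[-2.0814, -2.2332, -5.5172]  P^-=[0.6422 0.2789 0.9741; 0.2789 0.4862 1.2293; 0.9741 1.2293 4.8341]  S=[0.9048 0.0726; 0.0726 0.4398]  K=[0.4770 0.2369; 0.0054 0.6178; -0.0728 0.8737]  nu=[-2.2919, 1.5007]  x^+=[-2.8192, -1.3184, -4.0392]  P^+=[0.3952 0.1908 0.8855; 0.1908 0.3178 0.9951; 0.8855 0.9951 4.5028]

innov = [-2.2919, 1.5007]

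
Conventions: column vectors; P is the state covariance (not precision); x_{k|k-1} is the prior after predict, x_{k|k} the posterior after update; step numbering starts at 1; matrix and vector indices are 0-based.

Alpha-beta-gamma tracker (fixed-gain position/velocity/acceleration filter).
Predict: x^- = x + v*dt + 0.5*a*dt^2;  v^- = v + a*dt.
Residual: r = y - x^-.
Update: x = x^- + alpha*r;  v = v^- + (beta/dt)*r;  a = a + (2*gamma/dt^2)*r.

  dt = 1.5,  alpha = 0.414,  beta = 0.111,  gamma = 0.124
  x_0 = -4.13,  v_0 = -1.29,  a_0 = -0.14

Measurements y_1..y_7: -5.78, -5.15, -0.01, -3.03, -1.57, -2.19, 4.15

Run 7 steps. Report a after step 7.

step 1: x_pred=-6.2225  r=0.4425  x^+=-6.0393  v^+=-1.4673  a^+=-0.0912
step 2: x_pred=-8.3428  r=3.1928  x^+=-7.0210  v^+=-1.3678  a^+=0.2607
step 3: x_pred=-8.7795  r=8.7695  x^+=-5.1489  v^+=-0.3278  a^+=1.2273
step 4: x_pred=-4.2600  r=1.2300  x^+=-3.7508  v^+=1.6041  a^+=1.3629
step 5: x_pred=0.1886  r=-1.7586  x^+=-0.5395  v^+=3.5182  a^+=1.1690
step 6: x_pred=6.0530  r=-8.2430  x^+=2.6404  v^+=4.6618  a^+=0.2605
step 7: x_pred=9.9261  r=-5.7761  x^+=7.5348  v^+=4.6250  a^+=-0.3762

a_post = -0.3762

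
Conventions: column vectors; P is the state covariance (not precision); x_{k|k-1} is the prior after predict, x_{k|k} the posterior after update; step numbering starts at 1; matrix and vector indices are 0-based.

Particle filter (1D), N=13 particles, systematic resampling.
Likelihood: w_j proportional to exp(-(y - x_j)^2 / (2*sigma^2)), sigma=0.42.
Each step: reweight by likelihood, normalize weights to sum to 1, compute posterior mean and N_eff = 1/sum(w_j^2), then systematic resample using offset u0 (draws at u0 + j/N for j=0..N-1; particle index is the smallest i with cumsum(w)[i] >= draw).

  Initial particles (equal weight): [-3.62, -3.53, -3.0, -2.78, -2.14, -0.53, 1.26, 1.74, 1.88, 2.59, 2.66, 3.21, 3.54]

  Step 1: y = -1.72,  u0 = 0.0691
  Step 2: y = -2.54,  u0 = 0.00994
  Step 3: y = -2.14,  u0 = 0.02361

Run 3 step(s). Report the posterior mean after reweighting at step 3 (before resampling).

step 1: w=[0.0001, 0.0001, 0.0142, 0.0612, 0.8976, 0.0267, 0.0000, 0.0000, 0.0000, 0.0000, 0.0000, 0.0000, 0.0000]  mean=-2.1487  Neff=1.2340  idx=[3, 4, 4, 4, 4, 4, 4, 4, 4, 4, 4, 4, 5]
step 2: w=[0.1084, 0.0811, 0.0811, 0.0811, 0.0811, 0.0811, 0.0811, 0.0811, 0.0811, 0.0811, 0.0811, 0.0811, 0.0000]  mean=-2.2093  Neff=11.9025  idx=[0, 0, 1, 2, 3, 4, 5, 6, 7, 8, 9, 10, 11]
step 3: w=[0.0269, 0.0269, 0.0860, 0.0860, 0.0860, 0.0860, 0.0860, 0.0860, 0.0860, 0.0860, 0.0860, 0.0860, 0.0860]  mean=-2.1745  Neff=12.0731  idx=[0, 2, 3, 4, 5, 6, 7, 7, 8, 9, 10, 11, 12]

post_mean = -2.1745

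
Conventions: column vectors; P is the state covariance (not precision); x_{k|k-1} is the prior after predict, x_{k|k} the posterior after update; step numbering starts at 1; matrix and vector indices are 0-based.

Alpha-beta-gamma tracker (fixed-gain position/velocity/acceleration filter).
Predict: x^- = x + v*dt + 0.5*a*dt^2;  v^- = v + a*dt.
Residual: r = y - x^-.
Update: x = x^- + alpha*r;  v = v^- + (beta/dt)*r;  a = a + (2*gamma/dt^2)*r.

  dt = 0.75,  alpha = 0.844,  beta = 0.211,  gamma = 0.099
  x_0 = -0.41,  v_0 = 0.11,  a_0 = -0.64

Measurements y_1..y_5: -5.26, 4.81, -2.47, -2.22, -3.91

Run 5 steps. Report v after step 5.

v_post = -1.5079

step 1: x_pred=-0.5075  r=-4.7525  x^+=-4.5186  v^+=-1.7070  a^+=-2.3129
step 2: x_pred=-6.4494  r=11.2594  x^+=3.0535  v^+=-0.2741  a^+=1.6504
step 3: x_pred=3.3122  r=-5.7822  x^+=-1.5680  v^+=-0.6630  a^+=-0.3849
step 4: x_pred=-2.1735  r=-0.0465  x^+=-2.2127  v^+=-0.9647  a^+=-0.4013
step 5: x_pred=-3.0491  r=-0.8609  x^+=-3.7757  v^+=-1.5079  a^+=-0.7043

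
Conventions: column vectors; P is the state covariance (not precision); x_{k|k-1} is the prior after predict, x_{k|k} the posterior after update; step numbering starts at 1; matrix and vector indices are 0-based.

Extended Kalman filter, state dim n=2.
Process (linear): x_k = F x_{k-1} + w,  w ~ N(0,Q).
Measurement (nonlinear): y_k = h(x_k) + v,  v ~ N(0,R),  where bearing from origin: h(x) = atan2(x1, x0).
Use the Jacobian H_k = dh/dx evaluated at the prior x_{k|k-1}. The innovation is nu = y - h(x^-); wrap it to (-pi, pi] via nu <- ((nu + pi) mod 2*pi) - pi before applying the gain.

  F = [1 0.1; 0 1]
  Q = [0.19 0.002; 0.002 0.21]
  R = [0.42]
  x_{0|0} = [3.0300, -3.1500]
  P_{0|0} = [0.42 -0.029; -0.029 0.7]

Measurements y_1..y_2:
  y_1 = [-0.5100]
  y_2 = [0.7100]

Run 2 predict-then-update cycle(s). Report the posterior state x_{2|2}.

step 1: x^-=[2.7150, -3.1500]  P^-=[0.6112 0.0430; 0.0430 0.9100]  H_jac=[0.1821 0.1570]  S=[0.4652]  K=[0.2538; 0.3240]  nu=[0.3494]  x^+=[2.8037, -3.0368]  P^+=[0.5812 0.0047; 0.0047 0.8612]
step 2: x^-=[2.5000, -3.0368]  P^-=[0.7808 0.0929; 0.0929 1.0712]  H_jac=[0.1963 0.1616]  S=[0.4839]  K=[0.3477; 0.3953]  nu=[1.5920]  x^+=[3.0535, -2.4074]  P^+=[0.7223 0.0264; 0.0264 0.9956]

x_post = [3.0535, -2.4074]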